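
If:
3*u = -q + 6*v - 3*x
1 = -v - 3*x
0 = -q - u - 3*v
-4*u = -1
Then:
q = -1/10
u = 1/4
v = -1/20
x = -19/60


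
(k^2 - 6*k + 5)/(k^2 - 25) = (k - 1)/(k + 5)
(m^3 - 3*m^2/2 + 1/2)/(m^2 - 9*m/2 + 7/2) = (2*m^2 - m - 1)/(2*m - 7)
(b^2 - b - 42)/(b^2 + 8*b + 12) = (b - 7)/(b + 2)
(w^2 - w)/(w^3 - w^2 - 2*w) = (1 - w)/(-w^2 + w + 2)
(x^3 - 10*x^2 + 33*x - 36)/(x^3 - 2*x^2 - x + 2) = (x^3 - 10*x^2 + 33*x - 36)/(x^3 - 2*x^2 - x + 2)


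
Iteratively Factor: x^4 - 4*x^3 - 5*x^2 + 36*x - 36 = (x - 3)*(x^3 - x^2 - 8*x + 12) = (x - 3)*(x - 2)*(x^2 + x - 6) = (x - 3)*(x - 2)^2*(x + 3)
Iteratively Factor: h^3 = (h)*(h^2) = h^2*(h)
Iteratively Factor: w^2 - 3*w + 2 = (w - 1)*(w - 2)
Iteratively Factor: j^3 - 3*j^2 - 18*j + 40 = (j + 4)*(j^2 - 7*j + 10) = (j - 5)*(j + 4)*(j - 2)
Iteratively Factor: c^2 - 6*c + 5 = (c - 1)*(c - 5)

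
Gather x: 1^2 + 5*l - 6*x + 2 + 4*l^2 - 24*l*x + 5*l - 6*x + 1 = 4*l^2 + 10*l + x*(-24*l - 12) + 4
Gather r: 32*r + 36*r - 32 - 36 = 68*r - 68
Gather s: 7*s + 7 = 7*s + 7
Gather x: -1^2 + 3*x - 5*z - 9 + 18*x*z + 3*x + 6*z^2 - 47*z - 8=x*(18*z + 6) + 6*z^2 - 52*z - 18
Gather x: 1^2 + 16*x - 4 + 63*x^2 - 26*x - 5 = 63*x^2 - 10*x - 8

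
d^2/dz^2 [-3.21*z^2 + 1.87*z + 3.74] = -6.42000000000000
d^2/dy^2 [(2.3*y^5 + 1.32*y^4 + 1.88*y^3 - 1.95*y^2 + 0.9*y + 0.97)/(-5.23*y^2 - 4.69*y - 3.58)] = (-377.47002*y^7 - 974.867816*y^6 - 1576.508424*y^5 - 1481.02224*y^4 - 1101.365926*y^3 - 770.66289*y^2 - 186.219666*y + 73.857282)/(143.055667*y^6 + 384.855303*y^5 + 638.888955*y^4 + 630.038185*y^3 + 437.32743*y^2 + 180.326748*y + 45.882712)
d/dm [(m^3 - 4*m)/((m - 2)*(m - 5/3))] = 3*(3*m^2 - 10*m - 10)/(9*m^2 - 30*m + 25)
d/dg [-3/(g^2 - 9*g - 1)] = 3*(2*g - 9)/(-g^2 + 9*g + 1)^2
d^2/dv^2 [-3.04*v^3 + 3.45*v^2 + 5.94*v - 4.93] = 6.9 - 18.24*v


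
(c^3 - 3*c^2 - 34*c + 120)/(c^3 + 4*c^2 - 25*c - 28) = (c^2 + c - 30)/(c^2 + 8*c + 7)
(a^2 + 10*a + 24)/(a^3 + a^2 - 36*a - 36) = (a + 4)/(a^2 - 5*a - 6)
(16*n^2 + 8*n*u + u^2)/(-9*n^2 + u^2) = (16*n^2 + 8*n*u + u^2)/(-9*n^2 + u^2)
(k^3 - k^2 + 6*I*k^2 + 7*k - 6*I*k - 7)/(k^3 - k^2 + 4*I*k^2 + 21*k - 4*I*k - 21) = (k - I)/(k - 3*I)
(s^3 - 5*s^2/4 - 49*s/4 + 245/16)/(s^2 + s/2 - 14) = (8*s^2 + 18*s - 35)/(8*(s + 4))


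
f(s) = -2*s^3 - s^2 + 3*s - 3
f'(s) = -6*s^2 - 2*s + 3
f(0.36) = -2.14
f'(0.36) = 1.50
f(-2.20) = 6.86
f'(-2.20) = -21.64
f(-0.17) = -3.53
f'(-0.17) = 3.17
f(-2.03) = 3.52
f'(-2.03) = -17.67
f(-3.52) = 61.28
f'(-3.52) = -64.30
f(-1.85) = 0.69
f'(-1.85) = -13.84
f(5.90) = -430.87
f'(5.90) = -217.66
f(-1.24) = -4.44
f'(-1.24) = -3.75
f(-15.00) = 6477.00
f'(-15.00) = -1317.00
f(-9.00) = 1347.00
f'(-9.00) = -465.00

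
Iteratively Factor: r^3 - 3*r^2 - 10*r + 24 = (r - 2)*(r^2 - r - 12) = (r - 2)*(r + 3)*(r - 4)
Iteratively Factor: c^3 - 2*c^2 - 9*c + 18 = (c - 3)*(c^2 + c - 6) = (c - 3)*(c - 2)*(c + 3)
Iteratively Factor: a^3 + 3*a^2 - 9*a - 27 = (a + 3)*(a^2 - 9) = (a - 3)*(a + 3)*(a + 3)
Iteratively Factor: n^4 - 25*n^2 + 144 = (n - 3)*(n^3 + 3*n^2 - 16*n - 48) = (n - 3)*(n + 3)*(n^2 - 16) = (n - 3)*(n + 3)*(n + 4)*(n - 4)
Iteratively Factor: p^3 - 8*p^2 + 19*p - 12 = (p - 4)*(p^2 - 4*p + 3) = (p - 4)*(p - 3)*(p - 1)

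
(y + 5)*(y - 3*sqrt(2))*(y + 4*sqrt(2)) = y^3 + sqrt(2)*y^2 + 5*y^2 - 24*y + 5*sqrt(2)*y - 120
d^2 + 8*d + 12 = (d + 2)*(d + 6)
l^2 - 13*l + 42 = (l - 7)*(l - 6)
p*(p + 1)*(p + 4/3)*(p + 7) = p^4 + 28*p^3/3 + 53*p^2/3 + 28*p/3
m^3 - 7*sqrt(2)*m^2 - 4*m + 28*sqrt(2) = (m - 2)*(m + 2)*(m - 7*sqrt(2))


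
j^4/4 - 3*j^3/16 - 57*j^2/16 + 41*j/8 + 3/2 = (j/4 + 1)*(j - 3)*(j - 2)*(j + 1/4)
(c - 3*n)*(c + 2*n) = c^2 - c*n - 6*n^2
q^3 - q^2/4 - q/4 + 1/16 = (q - 1/2)*(q - 1/4)*(q + 1/2)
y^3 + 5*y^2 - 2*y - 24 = (y - 2)*(y + 3)*(y + 4)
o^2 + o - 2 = (o - 1)*(o + 2)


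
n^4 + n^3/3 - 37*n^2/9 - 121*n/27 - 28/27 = (n - 7/3)*(n + 1/3)*(n + 1)*(n + 4/3)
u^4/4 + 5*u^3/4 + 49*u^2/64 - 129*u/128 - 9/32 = (u/4 + 1)*(u - 3/4)*(u + 1/4)*(u + 3/2)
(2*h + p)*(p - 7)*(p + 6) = 2*h*p^2 - 2*h*p - 84*h + p^3 - p^2 - 42*p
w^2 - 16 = (w - 4)*(w + 4)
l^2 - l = l*(l - 1)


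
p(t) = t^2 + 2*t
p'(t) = 2*t + 2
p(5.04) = 35.48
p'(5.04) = 12.08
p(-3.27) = 4.15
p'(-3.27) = -4.54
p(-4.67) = 12.47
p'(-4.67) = -7.34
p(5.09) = 36.09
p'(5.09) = 12.18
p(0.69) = 1.86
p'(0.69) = 3.38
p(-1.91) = -0.17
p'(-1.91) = -1.82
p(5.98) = 47.72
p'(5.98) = 13.96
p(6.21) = 50.98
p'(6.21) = 14.42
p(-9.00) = 63.00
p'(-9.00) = -16.00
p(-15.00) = 195.00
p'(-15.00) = -28.00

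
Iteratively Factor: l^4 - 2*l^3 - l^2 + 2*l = (l)*(l^3 - 2*l^2 - l + 2) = l*(l + 1)*(l^2 - 3*l + 2) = l*(l - 2)*(l + 1)*(l - 1)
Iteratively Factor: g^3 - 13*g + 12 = (g + 4)*(g^2 - 4*g + 3) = (g - 3)*(g + 4)*(g - 1)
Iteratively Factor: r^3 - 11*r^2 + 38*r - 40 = (r - 5)*(r^2 - 6*r + 8) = (r - 5)*(r - 2)*(r - 4)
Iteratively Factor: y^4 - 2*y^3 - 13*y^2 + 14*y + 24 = (y - 4)*(y^3 + 2*y^2 - 5*y - 6) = (y - 4)*(y + 1)*(y^2 + y - 6) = (y - 4)*(y + 1)*(y + 3)*(y - 2)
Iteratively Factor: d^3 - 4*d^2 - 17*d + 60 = (d - 3)*(d^2 - d - 20) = (d - 3)*(d + 4)*(d - 5)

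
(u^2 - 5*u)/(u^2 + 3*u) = (u - 5)/(u + 3)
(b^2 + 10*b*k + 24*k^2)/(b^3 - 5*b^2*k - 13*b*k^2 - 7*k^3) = (b^2 + 10*b*k + 24*k^2)/(b^3 - 5*b^2*k - 13*b*k^2 - 7*k^3)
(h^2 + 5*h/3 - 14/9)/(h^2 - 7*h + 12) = (9*h^2 + 15*h - 14)/(9*(h^2 - 7*h + 12))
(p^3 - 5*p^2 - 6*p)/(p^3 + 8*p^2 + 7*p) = (p - 6)/(p + 7)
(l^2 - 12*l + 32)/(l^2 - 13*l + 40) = (l - 4)/(l - 5)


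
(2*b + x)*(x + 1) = 2*b*x + 2*b + x^2 + x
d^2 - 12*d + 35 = (d - 7)*(d - 5)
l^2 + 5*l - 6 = (l - 1)*(l + 6)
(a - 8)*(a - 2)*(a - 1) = a^3 - 11*a^2 + 26*a - 16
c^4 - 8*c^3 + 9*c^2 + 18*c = c*(c - 6)*(c - 3)*(c + 1)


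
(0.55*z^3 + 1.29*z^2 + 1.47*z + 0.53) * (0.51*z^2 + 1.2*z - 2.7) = 0.2805*z^5 + 1.3179*z^4 + 0.8127*z^3 - 1.4487*z^2 - 3.333*z - 1.431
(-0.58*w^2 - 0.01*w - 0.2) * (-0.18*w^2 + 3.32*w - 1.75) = 0.1044*w^4 - 1.9238*w^3 + 1.0178*w^2 - 0.6465*w + 0.35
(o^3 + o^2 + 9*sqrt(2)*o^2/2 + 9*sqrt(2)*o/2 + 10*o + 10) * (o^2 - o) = o^5 + 9*sqrt(2)*o^4/2 + 9*o^3 - 9*sqrt(2)*o^2/2 - 10*o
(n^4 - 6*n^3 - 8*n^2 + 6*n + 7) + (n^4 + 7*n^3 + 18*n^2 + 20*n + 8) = 2*n^4 + n^3 + 10*n^2 + 26*n + 15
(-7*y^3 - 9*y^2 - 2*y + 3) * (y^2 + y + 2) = -7*y^5 - 16*y^4 - 25*y^3 - 17*y^2 - y + 6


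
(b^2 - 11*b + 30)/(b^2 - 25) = (b - 6)/(b + 5)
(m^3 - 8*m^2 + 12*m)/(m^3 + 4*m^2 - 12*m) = (m - 6)/(m + 6)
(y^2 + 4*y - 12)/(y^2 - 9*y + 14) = (y + 6)/(y - 7)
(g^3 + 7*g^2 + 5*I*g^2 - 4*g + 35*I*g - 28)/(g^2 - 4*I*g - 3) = (g^3 + g^2*(7 + 5*I) + g*(-4 + 35*I) - 28)/(g^2 - 4*I*g - 3)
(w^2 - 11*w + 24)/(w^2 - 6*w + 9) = (w - 8)/(w - 3)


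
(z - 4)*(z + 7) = z^2 + 3*z - 28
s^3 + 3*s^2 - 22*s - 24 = (s - 4)*(s + 1)*(s + 6)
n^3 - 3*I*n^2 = n^2*(n - 3*I)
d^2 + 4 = (d - 2*I)*(d + 2*I)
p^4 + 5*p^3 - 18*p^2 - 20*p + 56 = (p - 2)^2*(p + 2)*(p + 7)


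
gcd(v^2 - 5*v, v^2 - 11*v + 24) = 1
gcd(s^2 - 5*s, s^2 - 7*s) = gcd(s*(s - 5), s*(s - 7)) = s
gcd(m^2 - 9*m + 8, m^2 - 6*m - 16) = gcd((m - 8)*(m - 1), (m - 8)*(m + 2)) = m - 8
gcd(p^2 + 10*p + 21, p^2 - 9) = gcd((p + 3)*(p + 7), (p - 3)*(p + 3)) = p + 3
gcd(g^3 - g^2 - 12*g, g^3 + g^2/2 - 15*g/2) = g^2 + 3*g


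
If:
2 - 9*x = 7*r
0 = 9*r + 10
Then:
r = -10/9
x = 88/81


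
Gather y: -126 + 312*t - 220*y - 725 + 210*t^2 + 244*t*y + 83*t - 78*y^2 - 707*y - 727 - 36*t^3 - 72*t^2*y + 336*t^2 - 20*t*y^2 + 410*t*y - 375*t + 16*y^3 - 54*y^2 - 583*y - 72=-36*t^3 + 546*t^2 + 20*t + 16*y^3 + y^2*(-20*t - 132) + y*(-72*t^2 + 654*t - 1510) - 1650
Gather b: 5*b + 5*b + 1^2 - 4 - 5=10*b - 8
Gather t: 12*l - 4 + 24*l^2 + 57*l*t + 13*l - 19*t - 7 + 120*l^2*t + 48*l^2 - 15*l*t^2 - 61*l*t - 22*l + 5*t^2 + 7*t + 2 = 72*l^2 + 3*l + t^2*(5 - 15*l) + t*(120*l^2 - 4*l - 12) - 9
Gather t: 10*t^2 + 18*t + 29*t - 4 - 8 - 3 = 10*t^2 + 47*t - 15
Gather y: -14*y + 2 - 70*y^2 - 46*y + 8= -70*y^2 - 60*y + 10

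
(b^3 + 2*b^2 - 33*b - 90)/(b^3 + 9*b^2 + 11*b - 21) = (b^2 - b - 30)/(b^2 + 6*b - 7)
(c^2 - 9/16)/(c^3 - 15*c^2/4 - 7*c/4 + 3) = (c + 3/4)/(c^2 - 3*c - 4)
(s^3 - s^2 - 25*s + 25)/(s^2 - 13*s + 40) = (s^2 + 4*s - 5)/(s - 8)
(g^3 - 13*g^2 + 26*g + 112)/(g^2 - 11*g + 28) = (g^2 - 6*g - 16)/(g - 4)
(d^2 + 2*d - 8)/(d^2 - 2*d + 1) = (d^2 + 2*d - 8)/(d^2 - 2*d + 1)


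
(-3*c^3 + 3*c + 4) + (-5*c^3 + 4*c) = -8*c^3 + 7*c + 4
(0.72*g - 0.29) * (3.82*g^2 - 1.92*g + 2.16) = 2.7504*g^3 - 2.4902*g^2 + 2.112*g - 0.6264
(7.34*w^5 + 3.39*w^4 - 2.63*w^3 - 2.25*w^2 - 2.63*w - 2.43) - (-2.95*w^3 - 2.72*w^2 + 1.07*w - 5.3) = 7.34*w^5 + 3.39*w^4 + 0.32*w^3 + 0.47*w^2 - 3.7*w + 2.87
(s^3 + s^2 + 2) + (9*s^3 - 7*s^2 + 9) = 10*s^3 - 6*s^2 + 11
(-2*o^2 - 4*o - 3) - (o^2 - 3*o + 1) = -3*o^2 - o - 4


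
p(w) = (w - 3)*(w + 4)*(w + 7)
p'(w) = (w - 3)*(w + 4) + (w - 3)*(w + 7) + (w + 4)*(w + 7) = 3*w^2 + 16*w - 5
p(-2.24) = -43.90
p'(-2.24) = -25.79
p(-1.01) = -71.82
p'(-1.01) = -18.10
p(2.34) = -39.08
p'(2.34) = 48.87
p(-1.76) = -55.87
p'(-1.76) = -23.87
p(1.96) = -55.54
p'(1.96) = 37.88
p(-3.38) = -14.32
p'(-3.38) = -24.81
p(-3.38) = -14.32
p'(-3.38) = -24.81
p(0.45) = -84.54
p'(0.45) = 2.81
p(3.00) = 0.00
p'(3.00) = 70.00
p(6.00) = 390.00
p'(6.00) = 199.00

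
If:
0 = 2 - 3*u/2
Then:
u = 4/3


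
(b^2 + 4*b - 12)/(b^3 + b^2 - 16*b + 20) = (b + 6)/(b^2 + 3*b - 10)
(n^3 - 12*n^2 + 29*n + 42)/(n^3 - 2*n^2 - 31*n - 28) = (n - 6)/(n + 4)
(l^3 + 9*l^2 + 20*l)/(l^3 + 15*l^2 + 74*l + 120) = l/(l + 6)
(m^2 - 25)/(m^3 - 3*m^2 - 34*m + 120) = (m + 5)/(m^2 + 2*m - 24)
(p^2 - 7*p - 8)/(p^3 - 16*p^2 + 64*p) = (p + 1)/(p*(p - 8))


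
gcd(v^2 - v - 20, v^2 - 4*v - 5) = v - 5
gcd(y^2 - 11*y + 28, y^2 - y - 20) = 1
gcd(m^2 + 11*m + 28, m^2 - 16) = m + 4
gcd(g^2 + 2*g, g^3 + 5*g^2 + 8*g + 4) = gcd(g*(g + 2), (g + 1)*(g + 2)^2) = g + 2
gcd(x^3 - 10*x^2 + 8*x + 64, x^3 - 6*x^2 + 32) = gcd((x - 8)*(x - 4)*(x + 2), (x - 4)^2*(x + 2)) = x^2 - 2*x - 8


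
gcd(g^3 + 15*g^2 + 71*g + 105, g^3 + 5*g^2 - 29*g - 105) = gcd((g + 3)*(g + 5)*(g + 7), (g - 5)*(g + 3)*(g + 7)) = g^2 + 10*g + 21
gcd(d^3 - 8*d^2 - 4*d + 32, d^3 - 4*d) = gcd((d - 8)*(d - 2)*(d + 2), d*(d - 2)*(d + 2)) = d^2 - 4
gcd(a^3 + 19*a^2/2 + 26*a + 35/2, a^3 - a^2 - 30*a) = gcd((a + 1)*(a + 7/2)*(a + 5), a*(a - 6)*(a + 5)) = a + 5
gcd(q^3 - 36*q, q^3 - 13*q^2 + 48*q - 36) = q - 6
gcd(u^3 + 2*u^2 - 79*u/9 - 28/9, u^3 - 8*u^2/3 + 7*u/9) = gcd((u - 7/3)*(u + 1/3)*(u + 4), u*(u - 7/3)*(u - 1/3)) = u - 7/3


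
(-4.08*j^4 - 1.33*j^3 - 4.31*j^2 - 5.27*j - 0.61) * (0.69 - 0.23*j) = 0.9384*j^5 - 2.5093*j^4 + 0.0736*j^3 - 1.7618*j^2 - 3.496*j - 0.4209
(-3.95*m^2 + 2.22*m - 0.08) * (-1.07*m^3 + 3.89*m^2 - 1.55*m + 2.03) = 4.2265*m^5 - 17.7409*m^4 + 14.8439*m^3 - 11.7707*m^2 + 4.6306*m - 0.1624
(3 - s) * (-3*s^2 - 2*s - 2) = 3*s^3 - 7*s^2 - 4*s - 6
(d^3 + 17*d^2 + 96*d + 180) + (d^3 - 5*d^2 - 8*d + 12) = 2*d^3 + 12*d^2 + 88*d + 192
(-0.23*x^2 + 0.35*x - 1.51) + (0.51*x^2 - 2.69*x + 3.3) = 0.28*x^2 - 2.34*x + 1.79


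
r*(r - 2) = r^2 - 2*r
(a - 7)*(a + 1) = a^2 - 6*a - 7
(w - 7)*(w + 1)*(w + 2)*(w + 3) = w^4 - w^3 - 31*w^2 - 71*w - 42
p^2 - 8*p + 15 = (p - 5)*(p - 3)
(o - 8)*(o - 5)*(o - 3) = o^3 - 16*o^2 + 79*o - 120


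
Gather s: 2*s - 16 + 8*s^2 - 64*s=8*s^2 - 62*s - 16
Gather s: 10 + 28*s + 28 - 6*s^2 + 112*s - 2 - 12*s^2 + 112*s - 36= -18*s^2 + 252*s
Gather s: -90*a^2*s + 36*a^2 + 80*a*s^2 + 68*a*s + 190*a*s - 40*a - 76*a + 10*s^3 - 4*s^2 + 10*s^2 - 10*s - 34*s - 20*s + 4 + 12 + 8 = 36*a^2 - 116*a + 10*s^3 + s^2*(80*a + 6) + s*(-90*a^2 + 258*a - 64) + 24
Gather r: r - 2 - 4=r - 6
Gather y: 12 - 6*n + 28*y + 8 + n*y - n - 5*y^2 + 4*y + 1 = -7*n - 5*y^2 + y*(n + 32) + 21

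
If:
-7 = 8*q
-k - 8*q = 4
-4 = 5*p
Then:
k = 3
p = -4/5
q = -7/8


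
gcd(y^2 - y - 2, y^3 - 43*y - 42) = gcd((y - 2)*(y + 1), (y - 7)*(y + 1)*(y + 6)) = y + 1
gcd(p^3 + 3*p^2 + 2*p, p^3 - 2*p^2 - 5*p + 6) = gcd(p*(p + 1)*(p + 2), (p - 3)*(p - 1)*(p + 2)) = p + 2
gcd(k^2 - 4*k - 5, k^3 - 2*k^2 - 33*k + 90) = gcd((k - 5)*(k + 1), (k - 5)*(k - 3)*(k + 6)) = k - 5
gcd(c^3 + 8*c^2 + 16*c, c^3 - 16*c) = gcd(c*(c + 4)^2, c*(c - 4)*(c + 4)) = c^2 + 4*c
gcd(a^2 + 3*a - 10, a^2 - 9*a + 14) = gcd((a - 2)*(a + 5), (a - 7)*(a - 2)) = a - 2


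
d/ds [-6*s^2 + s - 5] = 1 - 12*s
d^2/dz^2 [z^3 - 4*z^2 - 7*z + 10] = 6*z - 8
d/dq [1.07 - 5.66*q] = -5.66000000000000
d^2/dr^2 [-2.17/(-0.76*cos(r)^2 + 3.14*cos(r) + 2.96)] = (5.013568*(1 - cos(r)^2)^2 - 15.535464*cos(r)^3 + 43.428644*cos(r)^2 + 10.90208*cos(r) - 57.567496)/(-0.76*cos(r)^2 + 3.14*cos(r) + 2.96)^3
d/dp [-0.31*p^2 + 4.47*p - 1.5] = 4.47 - 0.62*p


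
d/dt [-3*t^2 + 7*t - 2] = 7 - 6*t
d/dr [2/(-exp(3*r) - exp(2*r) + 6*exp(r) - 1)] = (6*exp(2*r) + 4*exp(r) - 12)*exp(r)/(exp(3*r) + exp(2*r) - 6*exp(r) + 1)^2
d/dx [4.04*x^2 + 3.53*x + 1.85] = 8.08*x + 3.53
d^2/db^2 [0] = 0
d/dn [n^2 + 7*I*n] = 2*n + 7*I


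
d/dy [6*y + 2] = 6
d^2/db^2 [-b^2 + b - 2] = -2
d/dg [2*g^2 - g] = 4*g - 1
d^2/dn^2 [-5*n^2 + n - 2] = -10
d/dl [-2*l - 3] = -2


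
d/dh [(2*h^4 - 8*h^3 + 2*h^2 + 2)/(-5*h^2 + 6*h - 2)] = 4*(-5*h^5 + 19*h^4 - 28*h^3 + 15*h^2 + 3*h - 3)/(25*h^4 - 60*h^3 + 56*h^2 - 24*h + 4)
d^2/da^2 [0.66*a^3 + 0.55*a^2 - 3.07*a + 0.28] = 3.96*a + 1.1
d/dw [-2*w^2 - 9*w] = -4*w - 9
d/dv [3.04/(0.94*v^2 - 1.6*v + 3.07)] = (4.864 - 5.7152*v)/(0.94*v^2 - 1.6*v + 3.07)^2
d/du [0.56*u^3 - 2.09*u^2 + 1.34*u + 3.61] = 1.68*u^2 - 4.18*u + 1.34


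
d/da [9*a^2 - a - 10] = 18*a - 1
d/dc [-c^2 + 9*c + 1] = 9 - 2*c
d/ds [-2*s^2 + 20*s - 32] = 20 - 4*s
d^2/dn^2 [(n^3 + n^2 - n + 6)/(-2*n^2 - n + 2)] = 2*(n^3 - 78*n^2 - 36*n - 32)/(8*n^6 + 12*n^5 - 18*n^4 - 23*n^3 + 18*n^2 + 12*n - 8)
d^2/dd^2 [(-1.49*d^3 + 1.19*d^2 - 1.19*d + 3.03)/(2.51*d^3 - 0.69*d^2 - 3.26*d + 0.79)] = (9.83317600000004*d^6 - 118.135158*d^5 + 335.315418*d^4 - 176.25355*d^3 - 84.8722679999999*d^2 - 4.62649800000001*d + 63.062468)/(15.813251*d^9 - 13.041207*d^8 - 58.029945*d^7 + 48.478692*d^6 + 67.160364*d^5 - 59.656299*d^4 - 19.284347*d^3 + 23.895525*d^2 - 6.103698*d + 0.493039)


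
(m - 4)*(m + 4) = m^2 - 16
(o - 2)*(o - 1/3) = o^2 - 7*o/3 + 2/3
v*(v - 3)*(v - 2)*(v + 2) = v^4 - 3*v^3 - 4*v^2 + 12*v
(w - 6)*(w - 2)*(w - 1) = w^3 - 9*w^2 + 20*w - 12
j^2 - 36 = (j - 6)*(j + 6)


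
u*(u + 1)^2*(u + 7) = u^4 + 9*u^3 + 15*u^2 + 7*u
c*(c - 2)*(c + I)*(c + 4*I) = c^4 - 2*c^3 + 5*I*c^3 - 4*c^2 - 10*I*c^2 + 8*c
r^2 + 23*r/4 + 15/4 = (r + 3/4)*(r + 5)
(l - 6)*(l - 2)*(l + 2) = l^3 - 6*l^2 - 4*l + 24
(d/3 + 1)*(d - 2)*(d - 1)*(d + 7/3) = d^4/3 + 7*d^3/9 - 7*d^2/3 - 31*d/9 + 14/3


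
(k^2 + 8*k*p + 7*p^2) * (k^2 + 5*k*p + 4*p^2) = k^4 + 13*k^3*p + 51*k^2*p^2 + 67*k*p^3 + 28*p^4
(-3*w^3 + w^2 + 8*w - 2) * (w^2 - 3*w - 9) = -3*w^5 + 10*w^4 + 32*w^3 - 35*w^2 - 66*w + 18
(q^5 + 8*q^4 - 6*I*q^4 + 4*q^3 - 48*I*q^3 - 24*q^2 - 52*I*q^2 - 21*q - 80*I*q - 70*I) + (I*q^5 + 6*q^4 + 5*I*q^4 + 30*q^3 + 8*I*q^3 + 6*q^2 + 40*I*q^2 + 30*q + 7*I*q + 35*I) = q^5 + I*q^5 + 14*q^4 - I*q^4 + 34*q^3 - 40*I*q^3 - 18*q^2 - 12*I*q^2 + 9*q - 73*I*q - 35*I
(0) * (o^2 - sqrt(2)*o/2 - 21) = 0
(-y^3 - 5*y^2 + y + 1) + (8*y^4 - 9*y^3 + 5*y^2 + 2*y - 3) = 8*y^4 - 10*y^3 + 3*y - 2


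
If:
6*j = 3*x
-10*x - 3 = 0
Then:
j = -3/20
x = -3/10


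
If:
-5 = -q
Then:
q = 5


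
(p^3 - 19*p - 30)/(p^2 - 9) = (p^2 - 3*p - 10)/(p - 3)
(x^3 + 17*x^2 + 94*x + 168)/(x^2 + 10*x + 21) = (x^2 + 10*x + 24)/(x + 3)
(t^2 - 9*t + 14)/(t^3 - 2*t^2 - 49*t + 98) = 1/(t + 7)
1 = 1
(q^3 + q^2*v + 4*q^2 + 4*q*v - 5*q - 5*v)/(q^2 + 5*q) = q + v - 1 - v/q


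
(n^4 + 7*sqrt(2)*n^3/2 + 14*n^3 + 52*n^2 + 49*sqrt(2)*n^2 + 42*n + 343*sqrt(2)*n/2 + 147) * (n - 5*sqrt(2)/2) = n^5 + sqrt(2)*n^4 + 14*n^4 + 14*sqrt(2)*n^3 + 69*n^3/2 - 203*n^2 + 83*sqrt(2)*n^2/2 - 1421*n/2 - 105*sqrt(2)*n - 735*sqrt(2)/2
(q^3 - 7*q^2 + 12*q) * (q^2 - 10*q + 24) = q^5 - 17*q^4 + 106*q^3 - 288*q^2 + 288*q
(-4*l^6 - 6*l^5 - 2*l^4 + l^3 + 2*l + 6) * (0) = 0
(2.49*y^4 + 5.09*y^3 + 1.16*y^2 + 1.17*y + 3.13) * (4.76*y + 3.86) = 11.8524*y^5 + 33.8398*y^4 + 25.169*y^3 + 10.0468*y^2 + 19.415*y + 12.0818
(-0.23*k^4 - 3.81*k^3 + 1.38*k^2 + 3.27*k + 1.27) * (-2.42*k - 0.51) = 0.5566*k^5 + 9.3375*k^4 - 1.3965*k^3 - 8.6172*k^2 - 4.7411*k - 0.6477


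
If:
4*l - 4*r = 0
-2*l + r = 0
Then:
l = 0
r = 0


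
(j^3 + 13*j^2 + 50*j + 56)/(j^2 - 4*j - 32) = (j^2 + 9*j + 14)/(j - 8)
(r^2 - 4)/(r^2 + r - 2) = (r - 2)/(r - 1)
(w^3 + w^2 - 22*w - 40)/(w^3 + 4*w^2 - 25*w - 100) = (w + 2)/(w + 5)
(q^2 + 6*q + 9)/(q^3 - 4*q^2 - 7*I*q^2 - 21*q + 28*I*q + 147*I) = (q + 3)/(q^2 - 7*q*(1 + I) + 49*I)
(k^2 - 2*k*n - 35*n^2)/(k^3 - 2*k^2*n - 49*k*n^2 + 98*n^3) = (k + 5*n)/(k^2 + 5*k*n - 14*n^2)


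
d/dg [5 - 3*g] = -3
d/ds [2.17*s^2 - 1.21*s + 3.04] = 4.34*s - 1.21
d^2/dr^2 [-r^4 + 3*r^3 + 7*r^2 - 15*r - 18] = -12*r^2 + 18*r + 14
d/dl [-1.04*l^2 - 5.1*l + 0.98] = -2.08*l - 5.1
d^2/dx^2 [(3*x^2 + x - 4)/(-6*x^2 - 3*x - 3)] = 4*(x^3 + 33*x^2 + 15*x - 3)/(3*(8*x^6 + 12*x^5 + 18*x^4 + 13*x^3 + 9*x^2 + 3*x + 1))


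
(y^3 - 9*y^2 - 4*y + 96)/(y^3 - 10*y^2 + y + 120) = (y - 4)/(y - 5)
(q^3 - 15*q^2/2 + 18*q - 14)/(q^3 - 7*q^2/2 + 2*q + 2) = (2*q - 7)/(2*q + 1)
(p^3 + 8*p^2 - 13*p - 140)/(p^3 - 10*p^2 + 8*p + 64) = (p^2 + 12*p + 35)/(p^2 - 6*p - 16)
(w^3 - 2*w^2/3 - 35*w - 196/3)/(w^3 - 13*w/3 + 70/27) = 9*(w^2 - 3*w - 28)/(9*w^2 - 21*w + 10)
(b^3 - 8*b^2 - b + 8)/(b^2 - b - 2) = (b^2 - 9*b + 8)/(b - 2)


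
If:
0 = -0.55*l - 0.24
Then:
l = -0.44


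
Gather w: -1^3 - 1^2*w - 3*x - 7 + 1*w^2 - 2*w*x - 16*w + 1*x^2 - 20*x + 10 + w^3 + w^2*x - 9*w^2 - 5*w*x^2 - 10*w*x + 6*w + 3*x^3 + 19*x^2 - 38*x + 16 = w^3 + w^2*(x - 8) + w*(-5*x^2 - 12*x - 11) + 3*x^3 + 20*x^2 - 61*x + 18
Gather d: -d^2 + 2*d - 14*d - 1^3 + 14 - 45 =-d^2 - 12*d - 32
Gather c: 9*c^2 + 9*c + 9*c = 9*c^2 + 18*c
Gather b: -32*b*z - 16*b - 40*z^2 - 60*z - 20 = b*(-32*z - 16) - 40*z^2 - 60*z - 20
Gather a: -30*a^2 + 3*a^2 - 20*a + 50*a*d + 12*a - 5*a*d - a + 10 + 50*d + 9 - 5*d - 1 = -27*a^2 + a*(45*d - 9) + 45*d + 18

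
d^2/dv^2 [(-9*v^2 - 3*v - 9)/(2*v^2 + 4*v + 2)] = 15*(v - 2)/(v^4 + 4*v^3 + 6*v^2 + 4*v + 1)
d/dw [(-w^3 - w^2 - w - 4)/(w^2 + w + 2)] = (-w^4 - 2*w^3 - 6*w^2 + 4*w + 2)/(w^4 + 2*w^3 + 5*w^2 + 4*w + 4)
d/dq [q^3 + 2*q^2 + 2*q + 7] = 3*q^2 + 4*q + 2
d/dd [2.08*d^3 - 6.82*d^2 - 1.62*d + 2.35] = 6.24*d^2 - 13.64*d - 1.62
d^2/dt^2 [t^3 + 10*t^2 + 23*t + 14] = 6*t + 20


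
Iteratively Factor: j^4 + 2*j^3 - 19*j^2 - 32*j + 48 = (j - 4)*(j^3 + 6*j^2 + 5*j - 12) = (j - 4)*(j - 1)*(j^2 + 7*j + 12) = (j - 4)*(j - 1)*(j + 3)*(j + 4)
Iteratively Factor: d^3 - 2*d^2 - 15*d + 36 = (d - 3)*(d^2 + d - 12) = (d - 3)*(d + 4)*(d - 3)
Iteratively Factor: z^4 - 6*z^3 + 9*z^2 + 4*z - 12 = (z - 2)*(z^3 - 4*z^2 + z + 6) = (z - 3)*(z - 2)*(z^2 - z - 2) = (z - 3)*(z - 2)*(z + 1)*(z - 2)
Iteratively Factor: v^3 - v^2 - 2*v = (v)*(v^2 - v - 2) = v*(v - 2)*(v + 1)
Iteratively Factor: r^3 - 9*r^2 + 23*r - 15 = (r - 1)*(r^2 - 8*r + 15) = (r - 3)*(r - 1)*(r - 5)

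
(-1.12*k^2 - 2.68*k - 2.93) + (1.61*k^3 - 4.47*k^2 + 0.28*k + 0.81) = 1.61*k^3 - 5.59*k^2 - 2.4*k - 2.12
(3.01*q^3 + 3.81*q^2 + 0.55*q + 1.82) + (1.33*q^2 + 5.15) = 3.01*q^3 + 5.14*q^2 + 0.55*q + 6.97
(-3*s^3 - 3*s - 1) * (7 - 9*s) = 27*s^4 - 21*s^3 + 27*s^2 - 12*s - 7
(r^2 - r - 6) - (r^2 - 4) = -r - 2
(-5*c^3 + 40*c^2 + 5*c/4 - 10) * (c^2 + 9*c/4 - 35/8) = -5*c^5 + 115*c^4/4 + 905*c^3/8 - 2915*c^2/16 - 895*c/32 + 175/4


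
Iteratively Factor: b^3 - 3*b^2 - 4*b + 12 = (b - 3)*(b^2 - 4) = (b - 3)*(b + 2)*(b - 2)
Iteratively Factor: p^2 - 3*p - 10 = (p - 5)*(p + 2)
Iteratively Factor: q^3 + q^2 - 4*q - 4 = (q + 2)*(q^2 - q - 2) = (q - 2)*(q + 2)*(q + 1)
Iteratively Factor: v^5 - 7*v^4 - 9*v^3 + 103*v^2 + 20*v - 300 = (v - 5)*(v^4 - 2*v^3 - 19*v^2 + 8*v + 60) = (v - 5)*(v - 2)*(v^3 - 19*v - 30) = (v - 5)*(v - 2)*(v + 3)*(v^2 - 3*v - 10) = (v - 5)^2*(v - 2)*(v + 3)*(v + 2)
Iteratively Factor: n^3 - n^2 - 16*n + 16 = (n + 4)*(n^2 - 5*n + 4) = (n - 1)*(n + 4)*(n - 4)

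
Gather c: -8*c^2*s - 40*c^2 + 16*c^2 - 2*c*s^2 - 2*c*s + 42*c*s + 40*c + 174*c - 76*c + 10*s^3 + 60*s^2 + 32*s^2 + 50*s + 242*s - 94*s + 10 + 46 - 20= c^2*(-8*s - 24) + c*(-2*s^2 + 40*s + 138) + 10*s^3 + 92*s^2 + 198*s + 36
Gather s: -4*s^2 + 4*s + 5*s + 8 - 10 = -4*s^2 + 9*s - 2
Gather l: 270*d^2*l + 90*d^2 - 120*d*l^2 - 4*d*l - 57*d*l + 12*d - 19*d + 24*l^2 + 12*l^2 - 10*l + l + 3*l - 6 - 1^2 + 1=90*d^2 - 7*d + l^2*(36 - 120*d) + l*(270*d^2 - 61*d - 6) - 6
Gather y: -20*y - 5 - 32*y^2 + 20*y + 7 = 2 - 32*y^2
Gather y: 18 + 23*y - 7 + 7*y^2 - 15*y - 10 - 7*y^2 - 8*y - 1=0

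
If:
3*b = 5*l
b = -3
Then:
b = -3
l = -9/5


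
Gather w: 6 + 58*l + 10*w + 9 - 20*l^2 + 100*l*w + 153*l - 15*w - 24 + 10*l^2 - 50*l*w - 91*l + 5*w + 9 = -10*l^2 + 50*l*w + 120*l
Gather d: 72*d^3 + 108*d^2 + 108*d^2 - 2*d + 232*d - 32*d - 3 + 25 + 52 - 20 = 72*d^3 + 216*d^2 + 198*d + 54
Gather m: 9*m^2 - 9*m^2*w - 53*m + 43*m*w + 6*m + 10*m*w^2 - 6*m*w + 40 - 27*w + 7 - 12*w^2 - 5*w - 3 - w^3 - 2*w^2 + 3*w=m^2*(9 - 9*w) + m*(10*w^2 + 37*w - 47) - w^3 - 14*w^2 - 29*w + 44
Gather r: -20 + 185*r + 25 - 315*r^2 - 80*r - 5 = -315*r^2 + 105*r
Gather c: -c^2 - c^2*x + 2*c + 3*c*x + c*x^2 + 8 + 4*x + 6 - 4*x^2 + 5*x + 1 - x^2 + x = c^2*(-x - 1) + c*(x^2 + 3*x + 2) - 5*x^2 + 10*x + 15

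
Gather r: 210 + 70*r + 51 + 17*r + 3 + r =88*r + 264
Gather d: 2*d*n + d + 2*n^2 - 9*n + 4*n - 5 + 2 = d*(2*n + 1) + 2*n^2 - 5*n - 3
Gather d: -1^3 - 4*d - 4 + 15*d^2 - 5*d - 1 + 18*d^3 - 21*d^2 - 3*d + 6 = 18*d^3 - 6*d^2 - 12*d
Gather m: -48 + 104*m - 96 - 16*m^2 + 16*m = -16*m^2 + 120*m - 144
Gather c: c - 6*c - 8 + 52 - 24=20 - 5*c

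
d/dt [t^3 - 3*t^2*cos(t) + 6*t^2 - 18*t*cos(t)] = 3*t^2*sin(t) + 3*t^2 + 18*t*sin(t) - 6*t*cos(t) + 12*t - 18*cos(t)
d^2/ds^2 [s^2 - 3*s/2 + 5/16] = 2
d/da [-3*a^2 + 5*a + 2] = 5 - 6*a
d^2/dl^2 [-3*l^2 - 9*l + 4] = -6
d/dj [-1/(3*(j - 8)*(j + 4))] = 2*(j - 2)/(3*(j - 8)^2*(j + 4)^2)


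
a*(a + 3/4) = a^2 + 3*a/4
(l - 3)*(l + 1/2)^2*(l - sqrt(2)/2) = l^4 - 2*l^3 - sqrt(2)*l^3/2 - 11*l^2/4 + sqrt(2)*l^2 - 3*l/4 + 11*sqrt(2)*l/8 + 3*sqrt(2)/8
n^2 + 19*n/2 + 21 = (n + 7/2)*(n + 6)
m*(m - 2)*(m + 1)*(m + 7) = m^4 + 6*m^3 - 9*m^2 - 14*m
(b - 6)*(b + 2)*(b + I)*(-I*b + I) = -I*b^4 + b^3 + 5*I*b^3 - 5*b^2 + 8*I*b^2 - 8*b - 12*I*b + 12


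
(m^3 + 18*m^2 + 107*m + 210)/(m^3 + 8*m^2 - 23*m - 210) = (m + 5)/(m - 5)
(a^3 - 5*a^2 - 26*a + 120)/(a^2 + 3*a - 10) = (a^2 - 10*a + 24)/(a - 2)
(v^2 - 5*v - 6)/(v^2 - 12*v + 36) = (v + 1)/(v - 6)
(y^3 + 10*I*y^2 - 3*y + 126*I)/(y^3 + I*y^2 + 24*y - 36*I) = (y + 7*I)/(y - 2*I)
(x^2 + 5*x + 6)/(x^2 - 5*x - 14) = (x + 3)/(x - 7)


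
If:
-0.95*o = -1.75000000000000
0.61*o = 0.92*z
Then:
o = 1.84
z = 1.22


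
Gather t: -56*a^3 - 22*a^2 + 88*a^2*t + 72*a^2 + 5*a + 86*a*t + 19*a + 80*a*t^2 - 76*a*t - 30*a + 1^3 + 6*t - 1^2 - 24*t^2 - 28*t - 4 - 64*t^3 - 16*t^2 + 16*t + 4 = -56*a^3 + 50*a^2 - 6*a - 64*t^3 + t^2*(80*a - 40) + t*(88*a^2 + 10*a - 6)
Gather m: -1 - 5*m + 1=-5*m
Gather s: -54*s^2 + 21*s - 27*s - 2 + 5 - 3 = -54*s^2 - 6*s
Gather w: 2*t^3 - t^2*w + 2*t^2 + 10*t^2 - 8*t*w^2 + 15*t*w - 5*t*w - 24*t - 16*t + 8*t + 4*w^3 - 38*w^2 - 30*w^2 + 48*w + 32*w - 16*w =2*t^3 + 12*t^2 - 32*t + 4*w^3 + w^2*(-8*t - 68) + w*(-t^2 + 10*t + 64)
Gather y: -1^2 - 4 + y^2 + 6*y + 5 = y^2 + 6*y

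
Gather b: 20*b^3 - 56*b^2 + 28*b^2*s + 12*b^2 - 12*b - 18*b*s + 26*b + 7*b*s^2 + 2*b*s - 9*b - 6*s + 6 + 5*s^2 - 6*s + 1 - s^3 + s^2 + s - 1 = 20*b^3 + b^2*(28*s - 44) + b*(7*s^2 - 16*s + 5) - s^3 + 6*s^2 - 11*s + 6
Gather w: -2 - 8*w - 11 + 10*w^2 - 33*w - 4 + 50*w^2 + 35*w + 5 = 60*w^2 - 6*w - 12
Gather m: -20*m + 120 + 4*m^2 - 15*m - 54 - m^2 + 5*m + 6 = 3*m^2 - 30*m + 72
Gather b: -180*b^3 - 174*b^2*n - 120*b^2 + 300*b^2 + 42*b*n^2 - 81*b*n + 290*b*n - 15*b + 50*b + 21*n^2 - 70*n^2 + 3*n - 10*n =-180*b^3 + b^2*(180 - 174*n) + b*(42*n^2 + 209*n + 35) - 49*n^2 - 7*n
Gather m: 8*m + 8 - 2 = 8*m + 6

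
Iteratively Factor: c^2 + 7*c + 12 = (c + 3)*(c + 4)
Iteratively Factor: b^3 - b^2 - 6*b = (b + 2)*(b^2 - 3*b) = b*(b + 2)*(b - 3)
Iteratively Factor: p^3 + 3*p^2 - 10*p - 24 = (p + 2)*(p^2 + p - 12) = (p - 3)*(p + 2)*(p + 4)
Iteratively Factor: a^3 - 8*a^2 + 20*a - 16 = (a - 4)*(a^2 - 4*a + 4) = (a - 4)*(a - 2)*(a - 2)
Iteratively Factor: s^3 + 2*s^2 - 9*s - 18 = (s + 2)*(s^2 - 9) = (s - 3)*(s + 2)*(s + 3)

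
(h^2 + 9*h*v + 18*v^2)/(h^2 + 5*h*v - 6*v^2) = (-h - 3*v)/(-h + v)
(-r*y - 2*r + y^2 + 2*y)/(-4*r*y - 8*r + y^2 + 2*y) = (-r + y)/(-4*r + y)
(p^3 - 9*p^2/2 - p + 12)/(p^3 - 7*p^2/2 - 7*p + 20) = (2*p + 3)/(2*p + 5)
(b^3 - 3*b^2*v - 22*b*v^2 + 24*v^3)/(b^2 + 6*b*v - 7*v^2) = (b^2 - 2*b*v - 24*v^2)/(b + 7*v)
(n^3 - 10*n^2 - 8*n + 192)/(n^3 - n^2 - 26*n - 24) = (n - 8)/(n + 1)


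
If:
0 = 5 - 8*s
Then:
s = 5/8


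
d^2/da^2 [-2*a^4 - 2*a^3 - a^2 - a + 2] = -24*a^2 - 12*a - 2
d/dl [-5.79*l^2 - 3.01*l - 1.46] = -11.58*l - 3.01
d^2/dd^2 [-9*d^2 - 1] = -18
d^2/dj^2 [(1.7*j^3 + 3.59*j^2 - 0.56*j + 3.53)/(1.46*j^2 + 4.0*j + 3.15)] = (-3.5527136788005e-15*j^5 - 5.55519200000009*j^3 + 74.604828*j^2 + 240.35334*j + 165.84661)/(3.112136*j^6 + 25.5792*j^5 + 90.22362*j^4 + 174.376*j^3 + 194.66055*j^2 + 119.07*j + 31.255875)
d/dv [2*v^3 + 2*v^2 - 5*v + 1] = 6*v^2 + 4*v - 5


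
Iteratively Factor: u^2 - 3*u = (u - 3)*(u)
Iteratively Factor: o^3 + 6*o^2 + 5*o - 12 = (o + 4)*(o^2 + 2*o - 3) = (o + 3)*(o + 4)*(o - 1)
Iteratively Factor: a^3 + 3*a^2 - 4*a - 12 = (a + 3)*(a^2 - 4) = (a + 2)*(a + 3)*(a - 2)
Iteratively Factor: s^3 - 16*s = (s)*(s^2 - 16) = s*(s - 4)*(s + 4)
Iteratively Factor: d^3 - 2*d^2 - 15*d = (d + 3)*(d^2 - 5*d) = d*(d + 3)*(d - 5)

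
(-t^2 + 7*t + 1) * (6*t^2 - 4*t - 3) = -6*t^4 + 46*t^3 - 19*t^2 - 25*t - 3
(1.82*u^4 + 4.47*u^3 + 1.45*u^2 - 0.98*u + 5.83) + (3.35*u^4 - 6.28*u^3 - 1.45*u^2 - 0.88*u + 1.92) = 5.17*u^4 - 1.81*u^3 - 1.86*u + 7.75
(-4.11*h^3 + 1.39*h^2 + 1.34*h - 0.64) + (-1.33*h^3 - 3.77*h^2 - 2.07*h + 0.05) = -5.44*h^3 - 2.38*h^2 - 0.73*h - 0.59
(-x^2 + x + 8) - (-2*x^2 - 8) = x^2 + x + 16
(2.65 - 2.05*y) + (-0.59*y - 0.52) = 2.13 - 2.64*y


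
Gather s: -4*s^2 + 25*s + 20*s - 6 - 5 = -4*s^2 + 45*s - 11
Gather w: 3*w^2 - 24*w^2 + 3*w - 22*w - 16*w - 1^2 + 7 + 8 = -21*w^2 - 35*w + 14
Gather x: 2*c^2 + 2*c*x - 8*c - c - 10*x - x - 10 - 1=2*c^2 - 9*c + x*(2*c - 11) - 11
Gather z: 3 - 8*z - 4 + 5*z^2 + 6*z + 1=5*z^2 - 2*z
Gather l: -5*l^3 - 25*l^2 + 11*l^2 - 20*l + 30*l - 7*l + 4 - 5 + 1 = -5*l^3 - 14*l^2 + 3*l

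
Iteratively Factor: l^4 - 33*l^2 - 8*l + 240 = (l - 3)*(l^3 + 3*l^2 - 24*l - 80) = (l - 3)*(l + 4)*(l^2 - l - 20) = (l - 3)*(l + 4)^2*(l - 5)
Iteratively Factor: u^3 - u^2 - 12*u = (u + 3)*(u^2 - 4*u) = u*(u + 3)*(u - 4)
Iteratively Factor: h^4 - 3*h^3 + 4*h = (h - 2)*(h^3 - h^2 - 2*h) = (h - 2)^2*(h^2 + h) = (h - 2)^2*(h + 1)*(h)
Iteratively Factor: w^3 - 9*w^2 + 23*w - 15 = (w - 1)*(w^2 - 8*w + 15) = (w - 3)*(w - 1)*(w - 5)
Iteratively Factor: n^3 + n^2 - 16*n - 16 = (n + 1)*(n^2 - 16) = (n - 4)*(n + 1)*(n + 4)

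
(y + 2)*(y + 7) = y^2 + 9*y + 14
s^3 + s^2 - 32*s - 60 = (s - 6)*(s + 2)*(s + 5)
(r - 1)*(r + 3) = r^2 + 2*r - 3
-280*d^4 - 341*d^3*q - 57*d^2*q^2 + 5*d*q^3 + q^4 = (-8*d + q)*(d + q)*(5*d + q)*(7*d + q)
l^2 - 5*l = l*(l - 5)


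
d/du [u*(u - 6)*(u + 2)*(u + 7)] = 4*u^3 + 9*u^2 - 80*u - 84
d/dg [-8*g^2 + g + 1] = 1 - 16*g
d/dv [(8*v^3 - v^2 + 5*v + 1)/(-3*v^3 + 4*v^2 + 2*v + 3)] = (29*v^4 + 62*v^3 + 59*v^2 - 14*v + 13)/(9*v^6 - 24*v^5 + 4*v^4 - 2*v^3 + 28*v^2 + 12*v + 9)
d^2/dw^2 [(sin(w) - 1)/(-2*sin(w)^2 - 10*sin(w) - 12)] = (sin(w)^5 - 9*sin(w)^4 - 53*sin(w)^3 - 25*sin(w)^2 + 132*sin(w) + 98)/(2*(sin(w)^2 + 5*sin(w) + 6)^3)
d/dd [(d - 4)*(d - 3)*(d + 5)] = 3*d^2 - 4*d - 23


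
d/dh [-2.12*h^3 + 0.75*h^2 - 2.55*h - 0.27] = -6.36*h^2 + 1.5*h - 2.55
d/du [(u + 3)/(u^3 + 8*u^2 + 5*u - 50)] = (-2*u^2 - 7*u - 13)/(u^5 + 11*u^4 + 19*u^3 - 115*u^2 - 200*u + 500)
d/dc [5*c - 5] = 5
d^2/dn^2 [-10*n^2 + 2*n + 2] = -20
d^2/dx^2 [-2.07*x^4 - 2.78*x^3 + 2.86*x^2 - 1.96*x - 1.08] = -24.84*x^2 - 16.68*x + 5.72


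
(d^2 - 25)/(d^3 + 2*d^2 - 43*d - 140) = (d - 5)/(d^2 - 3*d - 28)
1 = 1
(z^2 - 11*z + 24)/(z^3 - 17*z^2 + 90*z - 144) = 1/(z - 6)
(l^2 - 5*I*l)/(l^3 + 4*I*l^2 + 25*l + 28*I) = l*(l - 5*I)/(l^3 + 4*I*l^2 + 25*l + 28*I)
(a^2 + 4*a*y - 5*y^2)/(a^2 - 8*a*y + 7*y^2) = (-a - 5*y)/(-a + 7*y)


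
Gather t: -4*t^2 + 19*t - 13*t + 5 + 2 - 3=-4*t^2 + 6*t + 4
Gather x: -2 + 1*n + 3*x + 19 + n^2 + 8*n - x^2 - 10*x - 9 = n^2 + 9*n - x^2 - 7*x + 8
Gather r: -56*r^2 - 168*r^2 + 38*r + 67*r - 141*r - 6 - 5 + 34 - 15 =-224*r^2 - 36*r + 8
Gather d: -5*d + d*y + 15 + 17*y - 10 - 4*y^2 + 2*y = d*(y - 5) - 4*y^2 + 19*y + 5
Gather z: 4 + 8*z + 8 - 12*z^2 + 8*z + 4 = -12*z^2 + 16*z + 16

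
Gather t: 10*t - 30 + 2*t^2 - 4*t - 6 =2*t^2 + 6*t - 36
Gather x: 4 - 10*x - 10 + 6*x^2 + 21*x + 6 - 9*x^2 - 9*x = -3*x^2 + 2*x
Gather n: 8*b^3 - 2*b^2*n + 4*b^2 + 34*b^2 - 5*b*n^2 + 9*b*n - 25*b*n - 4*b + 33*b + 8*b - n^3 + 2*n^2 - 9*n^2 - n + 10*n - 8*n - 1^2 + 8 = 8*b^3 + 38*b^2 + 37*b - n^3 + n^2*(-5*b - 7) + n*(-2*b^2 - 16*b + 1) + 7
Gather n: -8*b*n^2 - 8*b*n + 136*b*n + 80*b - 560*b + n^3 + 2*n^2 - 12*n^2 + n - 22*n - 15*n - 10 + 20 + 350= -480*b + n^3 + n^2*(-8*b - 10) + n*(128*b - 36) + 360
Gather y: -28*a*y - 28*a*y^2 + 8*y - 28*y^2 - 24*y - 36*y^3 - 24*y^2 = -36*y^3 + y^2*(-28*a - 52) + y*(-28*a - 16)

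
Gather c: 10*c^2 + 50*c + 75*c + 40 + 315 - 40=10*c^2 + 125*c + 315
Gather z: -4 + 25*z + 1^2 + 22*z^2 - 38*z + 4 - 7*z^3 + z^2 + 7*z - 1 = -7*z^3 + 23*z^2 - 6*z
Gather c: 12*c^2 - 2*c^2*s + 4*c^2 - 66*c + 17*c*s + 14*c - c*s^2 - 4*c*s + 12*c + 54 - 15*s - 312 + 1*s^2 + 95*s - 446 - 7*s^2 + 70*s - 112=c^2*(16 - 2*s) + c*(-s^2 + 13*s - 40) - 6*s^2 + 150*s - 816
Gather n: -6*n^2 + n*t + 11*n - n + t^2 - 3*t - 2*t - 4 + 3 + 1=-6*n^2 + n*(t + 10) + t^2 - 5*t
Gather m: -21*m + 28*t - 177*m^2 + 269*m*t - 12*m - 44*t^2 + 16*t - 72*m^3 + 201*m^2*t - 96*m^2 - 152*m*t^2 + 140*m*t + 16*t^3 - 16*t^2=-72*m^3 + m^2*(201*t - 273) + m*(-152*t^2 + 409*t - 33) + 16*t^3 - 60*t^2 + 44*t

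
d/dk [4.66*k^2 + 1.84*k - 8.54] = 9.32*k + 1.84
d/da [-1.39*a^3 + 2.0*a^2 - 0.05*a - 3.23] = -4.17*a^2 + 4.0*a - 0.05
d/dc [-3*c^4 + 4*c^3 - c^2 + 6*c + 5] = -12*c^3 + 12*c^2 - 2*c + 6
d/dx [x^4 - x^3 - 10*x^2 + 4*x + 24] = 4*x^3 - 3*x^2 - 20*x + 4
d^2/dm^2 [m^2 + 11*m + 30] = 2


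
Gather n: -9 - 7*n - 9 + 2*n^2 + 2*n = 2*n^2 - 5*n - 18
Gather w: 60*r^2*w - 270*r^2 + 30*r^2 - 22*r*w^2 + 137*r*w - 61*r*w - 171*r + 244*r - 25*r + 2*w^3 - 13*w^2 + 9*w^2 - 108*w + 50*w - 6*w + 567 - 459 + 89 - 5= -240*r^2 + 48*r + 2*w^3 + w^2*(-22*r - 4) + w*(60*r^2 + 76*r - 64) + 192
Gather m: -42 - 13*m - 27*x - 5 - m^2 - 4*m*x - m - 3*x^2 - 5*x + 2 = -m^2 + m*(-4*x - 14) - 3*x^2 - 32*x - 45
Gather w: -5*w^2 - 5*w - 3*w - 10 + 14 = -5*w^2 - 8*w + 4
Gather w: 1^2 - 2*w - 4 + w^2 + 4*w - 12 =w^2 + 2*w - 15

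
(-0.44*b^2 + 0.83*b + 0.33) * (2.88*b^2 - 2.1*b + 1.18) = -1.2672*b^4 + 3.3144*b^3 - 1.3118*b^2 + 0.2864*b + 0.3894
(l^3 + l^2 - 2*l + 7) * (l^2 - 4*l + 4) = l^5 - 3*l^4 - 2*l^3 + 19*l^2 - 36*l + 28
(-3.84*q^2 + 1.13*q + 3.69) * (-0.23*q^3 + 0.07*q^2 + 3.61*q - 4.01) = 0.8832*q^5 - 0.5287*q^4 - 14.632*q^3 + 19.736*q^2 + 8.7896*q - 14.7969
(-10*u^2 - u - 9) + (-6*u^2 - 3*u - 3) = -16*u^2 - 4*u - 12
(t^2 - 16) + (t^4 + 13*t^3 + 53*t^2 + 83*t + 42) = t^4 + 13*t^3 + 54*t^2 + 83*t + 26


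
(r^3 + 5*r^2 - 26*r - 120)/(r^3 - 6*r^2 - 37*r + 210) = (r + 4)/(r - 7)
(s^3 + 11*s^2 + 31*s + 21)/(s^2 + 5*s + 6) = (s^2 + 8*s + 7)/(s + 2)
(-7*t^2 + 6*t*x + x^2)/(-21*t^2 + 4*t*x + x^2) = (-t + x)/(-3*t + x)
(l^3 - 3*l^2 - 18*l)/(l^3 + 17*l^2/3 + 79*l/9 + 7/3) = 9*l*(l - 6)/(9*l^2 + 24*l + 7)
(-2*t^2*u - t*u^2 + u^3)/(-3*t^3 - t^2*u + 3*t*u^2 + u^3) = u*(2*t - u)/(3*t^2 - 2*t*u - u^2)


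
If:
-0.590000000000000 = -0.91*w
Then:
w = 0.65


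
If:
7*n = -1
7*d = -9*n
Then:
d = 9/49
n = -1/7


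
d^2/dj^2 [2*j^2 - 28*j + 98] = 4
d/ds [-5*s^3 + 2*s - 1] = 2 - 15*s^2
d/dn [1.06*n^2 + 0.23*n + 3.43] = 2.12*n + 0.23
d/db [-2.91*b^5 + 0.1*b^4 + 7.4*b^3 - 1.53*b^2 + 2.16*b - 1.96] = -14.55*b^4 + 0.4*b^3 + 22.2*b^2 - 3.06*b + 2.16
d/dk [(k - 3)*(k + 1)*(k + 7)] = 3*k^2 + 10*k - 17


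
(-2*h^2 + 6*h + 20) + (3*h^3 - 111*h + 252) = 3*h^3 - 2*h^2 - 105*h + 272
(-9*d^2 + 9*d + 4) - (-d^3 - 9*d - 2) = d^3 - 9*d^2 + 18*d + 6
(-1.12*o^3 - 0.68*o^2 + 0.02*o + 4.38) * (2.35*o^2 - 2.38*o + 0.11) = -2.632*o^5 + 1.0676*o^4 + 1.5422*o^3 + 10.1706*o^2 - 10.4222*o + 0.4818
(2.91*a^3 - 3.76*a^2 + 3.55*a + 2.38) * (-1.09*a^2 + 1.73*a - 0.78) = -3.1719*a^5 + 9.1327*a^4 - 12.6441*a^3 + 6.4801*a^2 + 1.3484*a - 1.8564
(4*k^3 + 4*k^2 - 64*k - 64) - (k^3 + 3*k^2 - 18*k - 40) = 3*k^3 + k^2 - 46*k - 24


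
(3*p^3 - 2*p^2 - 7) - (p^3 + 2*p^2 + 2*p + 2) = 2*p^3 - 4*p^2 - 2*p - 9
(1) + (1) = 2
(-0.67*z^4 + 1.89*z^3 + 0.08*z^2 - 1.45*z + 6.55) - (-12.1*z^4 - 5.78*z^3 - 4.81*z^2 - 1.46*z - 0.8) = 11.43*z^4 + 7.67*z^3 + 4.89*z^2 + 0.01*z + 7.35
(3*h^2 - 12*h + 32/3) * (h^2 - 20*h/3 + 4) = 3*h^4 - 32*h^3 + 308*h^2/3 - 1072*h/9 + 128/3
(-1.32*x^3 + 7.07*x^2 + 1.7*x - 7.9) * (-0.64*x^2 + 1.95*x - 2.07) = 0.8448*x^5 - 7.0988*x^4 + 15.4309*x^3 - 6.2639*x^2 - 18.924*x + 16.353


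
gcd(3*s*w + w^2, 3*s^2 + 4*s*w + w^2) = 3*s + w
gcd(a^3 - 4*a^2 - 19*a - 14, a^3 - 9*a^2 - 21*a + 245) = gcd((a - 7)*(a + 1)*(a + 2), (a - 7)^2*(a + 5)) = a - 7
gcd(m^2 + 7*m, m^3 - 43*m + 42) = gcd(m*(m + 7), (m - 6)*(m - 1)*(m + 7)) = m + 7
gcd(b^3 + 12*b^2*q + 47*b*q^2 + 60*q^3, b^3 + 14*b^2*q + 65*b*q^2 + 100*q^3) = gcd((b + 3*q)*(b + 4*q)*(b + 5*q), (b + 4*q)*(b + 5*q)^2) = b^2 + 9*b*q + 20*q^2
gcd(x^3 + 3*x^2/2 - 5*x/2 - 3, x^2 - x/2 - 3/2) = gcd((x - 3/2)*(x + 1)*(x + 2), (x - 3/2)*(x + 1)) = x^2 - x/2 - 3/2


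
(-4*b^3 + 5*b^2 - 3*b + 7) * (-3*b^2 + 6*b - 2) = 12*b^5 - 39*b^4 + 47*b^3 - 49*b^2 + 48*b - 14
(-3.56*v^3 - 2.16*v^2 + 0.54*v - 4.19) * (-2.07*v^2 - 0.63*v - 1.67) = 7.3692*v^5 + 6.714*v^4 + 6.1882*v^3 + 11.9403*v^2 + 1.7379*v + 6.9973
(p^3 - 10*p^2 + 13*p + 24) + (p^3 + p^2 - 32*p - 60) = 2*p^3 - 9*p^2 - 19*p - 36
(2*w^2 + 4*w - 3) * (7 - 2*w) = -4*w^3 + 6*w^2 + 34*w - 21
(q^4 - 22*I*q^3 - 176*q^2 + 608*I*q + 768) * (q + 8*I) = q^5 - 14*I*q^4 - 800*I*q^2 - 4096*q + 6144*I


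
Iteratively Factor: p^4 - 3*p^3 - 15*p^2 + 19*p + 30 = (p - 2)*(p^3 - p^2 - 17*p - 15) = (p - 2)*(p + 3)*(p^2 - 4*p - 5) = (p - 5)*(p - 2)*(p + 3)*(p + 1)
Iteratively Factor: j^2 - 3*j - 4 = (j + 1)*(j - 4)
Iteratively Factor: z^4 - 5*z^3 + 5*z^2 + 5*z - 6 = (z + 1)*(z^3 - 6*z^2 + 11*z - 6) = (z - 1)*(z + 1)*(z^2 - 5*z + 6) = (z - 2)*(z - 1)*(z + 1)*(z - 3)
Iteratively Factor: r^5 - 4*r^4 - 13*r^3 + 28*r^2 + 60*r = (r + 2)*(r^4 - 6*r^3 - r^2 + 30*r) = (r - 3)*(r + 2)*(r^3 - 3*r^2 - 10*r) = r*(r - 3)*(r + 2)*(r^2 - 3*r - 10) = r*(r - 5)*(r - 3)*(r + 2)*(r + 2)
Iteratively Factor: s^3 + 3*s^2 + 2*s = (s)*(s^2 + 3*s + 2) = s*(s + 2)*(s + 1)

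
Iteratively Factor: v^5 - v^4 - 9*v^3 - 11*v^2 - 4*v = (v + 1)*(v^4 - 2*v^3 - 7*v^2 - 4*v) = (v - 4)*(v + 1)*(v^3 + 2*v^2 + v) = v*(v - 4)*(v + 1)*(v^2 + 2*v + 1) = v*(v - 4)*(v + 1)^2*(v + 1)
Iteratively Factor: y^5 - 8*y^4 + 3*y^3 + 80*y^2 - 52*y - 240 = (y - 5)*(y^4 - 3*y^3 - 12*y^2 + 20*y + 48) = (y - 5)*(y - 4)*(y^3 + y^2 - 8*y - 12) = (y - 5)*(y - 4)*(y + 2)*(y^2 - y - 6) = (y - 5)*(y - 4)*(y - 3)*(y + 2)*(y + 2)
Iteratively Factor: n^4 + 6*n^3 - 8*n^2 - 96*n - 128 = (n + 4)*(n^3 + 2*n^2 - 16*n - 32) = (n + 4)^2*(n^2 - 2*n - 8) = (n - 4)*(n + 4)^2*(n + 2)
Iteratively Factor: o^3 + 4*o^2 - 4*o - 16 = (o - 2)*(o^2 + 6*o + 8) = (o - 2)*(o + 4)*(o + 2)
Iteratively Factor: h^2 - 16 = (h - 4)*(h + 4)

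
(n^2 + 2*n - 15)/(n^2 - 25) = (n - 3)/(n - 5)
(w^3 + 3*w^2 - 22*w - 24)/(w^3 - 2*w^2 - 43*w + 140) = (w^2 + 7*w + 6)/(w^2 + 2*w - 35)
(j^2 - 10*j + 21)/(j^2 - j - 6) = (j - 7)/(j + 2)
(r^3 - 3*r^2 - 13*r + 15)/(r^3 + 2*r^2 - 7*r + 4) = (r^2 - 2*r - 15)/(r^2 + 3*r - 4)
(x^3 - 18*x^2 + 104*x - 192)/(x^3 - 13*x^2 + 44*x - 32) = (x - 6)/(x - 1)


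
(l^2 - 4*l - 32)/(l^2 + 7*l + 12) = (l - 8)/(l + 3)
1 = 1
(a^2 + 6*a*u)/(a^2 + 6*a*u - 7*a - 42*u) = a/(a - 7)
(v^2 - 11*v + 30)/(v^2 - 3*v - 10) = (v - 6)/(v + 2)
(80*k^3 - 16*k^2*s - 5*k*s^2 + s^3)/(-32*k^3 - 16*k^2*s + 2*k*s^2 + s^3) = (-5*k + s)/(2*k + s)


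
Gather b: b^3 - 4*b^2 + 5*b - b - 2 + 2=b^3 - 4*b^2 + 4*b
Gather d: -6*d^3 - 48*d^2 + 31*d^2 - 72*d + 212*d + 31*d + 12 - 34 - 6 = -6*d^3 - 17*d^2 + 171*d - 28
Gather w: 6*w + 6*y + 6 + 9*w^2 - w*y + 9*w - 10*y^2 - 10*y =9*w^2 + w*(15 - y) - 10*y^2 - 4*y + 6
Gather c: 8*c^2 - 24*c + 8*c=8*c^2 - 16*c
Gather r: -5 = -5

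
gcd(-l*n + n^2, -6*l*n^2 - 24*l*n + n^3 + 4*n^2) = n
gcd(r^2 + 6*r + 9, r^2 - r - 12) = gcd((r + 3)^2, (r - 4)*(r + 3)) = r + 3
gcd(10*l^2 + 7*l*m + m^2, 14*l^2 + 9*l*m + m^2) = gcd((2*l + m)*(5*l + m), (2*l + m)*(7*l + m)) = 2*l + m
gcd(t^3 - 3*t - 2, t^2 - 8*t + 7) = 1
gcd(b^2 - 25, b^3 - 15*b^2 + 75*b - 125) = b - 5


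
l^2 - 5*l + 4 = (l - 4)*(l - 1)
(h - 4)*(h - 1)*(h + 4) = h^3 - h^2 - 16*h + 16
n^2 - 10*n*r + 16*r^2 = (n - 8*r)*(n - 2*r)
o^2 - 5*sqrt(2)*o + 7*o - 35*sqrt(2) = (o + 7)*(o - 5*sqrt(2))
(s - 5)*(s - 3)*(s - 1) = s^3 - 9*s^2 + 23*s - 15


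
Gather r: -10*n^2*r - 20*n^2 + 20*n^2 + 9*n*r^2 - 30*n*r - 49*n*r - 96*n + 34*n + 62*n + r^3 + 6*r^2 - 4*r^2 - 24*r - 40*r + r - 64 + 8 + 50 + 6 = r^3 + r^2*(9*n + 2) + r*(-10*n^2 - 79*n - 63)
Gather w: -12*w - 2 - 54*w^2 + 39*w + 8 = -54*w^2 + 27*w + 6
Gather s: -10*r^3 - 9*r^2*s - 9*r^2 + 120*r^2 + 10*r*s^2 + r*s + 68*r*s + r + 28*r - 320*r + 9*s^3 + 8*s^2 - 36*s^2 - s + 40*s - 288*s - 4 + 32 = -10*r^3 + 111*r^2 - 291*r + 9*s^3 + s^2*(10*r - 28) + s*(-9*r^2 + 69*r - 249) + 28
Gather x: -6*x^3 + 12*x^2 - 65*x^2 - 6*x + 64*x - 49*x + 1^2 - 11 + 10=-6*x^3 - 53*x^2 + 9*x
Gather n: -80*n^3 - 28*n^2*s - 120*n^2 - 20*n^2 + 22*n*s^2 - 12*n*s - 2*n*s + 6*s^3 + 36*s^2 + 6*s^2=-80*n^3 + n^2*(-28*s - 140) + n*(22*s^2 - 14*s) + 6*s^3 + 42*s^2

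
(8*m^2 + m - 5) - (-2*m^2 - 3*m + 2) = 10*m^2 + 4*m - 7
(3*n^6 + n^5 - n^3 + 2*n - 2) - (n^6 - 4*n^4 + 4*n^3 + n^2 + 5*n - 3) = 2*n^6 + n^5 + 4*n^4 - 5*n^3 - n^2 - 3*n + 1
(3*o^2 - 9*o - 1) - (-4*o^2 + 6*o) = 7*o^2 - 15*o - 1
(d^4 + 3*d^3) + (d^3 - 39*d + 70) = d^4 + 4*d^3 - 39*d + 70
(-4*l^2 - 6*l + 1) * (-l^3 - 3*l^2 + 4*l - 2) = 4*l^5 + 18*l^4 + l^3 - 19*l^2 + 16*l - 2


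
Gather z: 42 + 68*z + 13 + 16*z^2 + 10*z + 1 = 16*z^2 + 78*z + 56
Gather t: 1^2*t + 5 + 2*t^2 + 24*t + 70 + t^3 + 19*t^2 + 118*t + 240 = t^3 + 21*t^2 + 143*t + 315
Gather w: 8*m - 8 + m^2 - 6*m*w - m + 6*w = m^2 + 7*m + w*(6 - 6*m) - 8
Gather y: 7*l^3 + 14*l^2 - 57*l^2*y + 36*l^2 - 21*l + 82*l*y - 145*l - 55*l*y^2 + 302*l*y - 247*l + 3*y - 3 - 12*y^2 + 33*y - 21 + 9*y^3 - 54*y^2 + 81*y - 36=7*l^3 + 50*l^2 - 413*l + 9*y^3 + y^2*(-55*l - 66) + y*(-57*l^2 + 384*l + 117) - 60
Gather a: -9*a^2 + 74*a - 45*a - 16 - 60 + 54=-9*a^2 + 29*a - 22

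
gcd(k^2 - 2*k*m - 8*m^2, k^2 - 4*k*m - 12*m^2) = k + 2*m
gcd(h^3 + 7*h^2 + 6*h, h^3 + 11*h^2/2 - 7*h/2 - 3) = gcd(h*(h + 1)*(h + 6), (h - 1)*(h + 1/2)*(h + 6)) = h + 6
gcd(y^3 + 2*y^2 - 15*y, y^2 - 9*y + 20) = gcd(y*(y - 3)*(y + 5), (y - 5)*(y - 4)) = 1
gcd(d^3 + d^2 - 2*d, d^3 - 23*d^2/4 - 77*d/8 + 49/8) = 1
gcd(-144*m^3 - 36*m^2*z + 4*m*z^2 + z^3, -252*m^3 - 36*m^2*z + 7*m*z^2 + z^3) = -36*m^2 + z^2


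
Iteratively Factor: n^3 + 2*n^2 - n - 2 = (n + 2)*(n^2 - 1) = (n - 1)*(n + 2)*(n + 1)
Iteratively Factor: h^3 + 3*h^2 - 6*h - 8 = (h + 1)*(h^2 + 2*h - 8) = (h + 1)*(h + 4)*(h - 2)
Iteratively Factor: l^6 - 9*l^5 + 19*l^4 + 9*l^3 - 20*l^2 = (l - 4)*(l^5 - 5*l^4 - l^3 + 5*l^2) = (l - 5)*(l - 4)*(l^4 - l^2) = (l - 5)*(l - 4)*(l + 1)*(l^3 - l^2) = l*(l - 5)*(l - 4)*(l + 1)*(l^2 - l) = l^2*(l - 5)*(l - 4)*(l + 1)*(l - 1)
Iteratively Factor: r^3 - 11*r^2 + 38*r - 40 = (r - 5)*(r^2 - 6*r + 8) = (r - 5)*(r - 4)*(r - 2)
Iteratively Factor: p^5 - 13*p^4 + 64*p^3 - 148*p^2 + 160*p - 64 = (p - 2)*(p^4 - 11*p^3 + 42*p^2 - 64*p + 32) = (p - 4)*(p - 2)*(p^3 - 7*p^2 + 14*p - 8) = (p - 4)*(p - 2)*(p - 1)*(p^2 - 6*p + 8) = (p - 4)^2*(p - 2)*(p - 1)*(p - 2)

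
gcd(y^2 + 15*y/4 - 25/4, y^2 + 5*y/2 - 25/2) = y + 5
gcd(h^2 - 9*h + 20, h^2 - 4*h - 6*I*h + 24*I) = h - 4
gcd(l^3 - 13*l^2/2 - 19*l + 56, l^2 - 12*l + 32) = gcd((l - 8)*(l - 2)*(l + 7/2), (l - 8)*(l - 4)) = l - 8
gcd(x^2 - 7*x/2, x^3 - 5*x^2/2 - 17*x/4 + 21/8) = x - 7/2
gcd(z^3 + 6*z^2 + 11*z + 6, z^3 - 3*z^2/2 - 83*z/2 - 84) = z + 3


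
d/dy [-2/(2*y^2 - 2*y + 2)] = (2*y - 1)/(y^2 - y + 1)^2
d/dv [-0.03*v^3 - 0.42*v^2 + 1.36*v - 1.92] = -0.09*v^2 - 0.84*v + 1.36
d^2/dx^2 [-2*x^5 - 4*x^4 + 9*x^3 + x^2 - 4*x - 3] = -40*x^3 - 48*x^2 + 54*x + 2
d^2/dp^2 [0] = 0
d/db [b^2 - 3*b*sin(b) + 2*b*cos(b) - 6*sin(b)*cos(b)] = -2*b*sin(b) - 3*b*cos(b) + 2*b - 3*sin(b) + 2*cos(b) - 6*cos(2*b)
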